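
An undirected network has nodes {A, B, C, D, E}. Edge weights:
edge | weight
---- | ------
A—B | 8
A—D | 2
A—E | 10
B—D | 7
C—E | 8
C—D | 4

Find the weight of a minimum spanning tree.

21

Prim, starting at A.
Step 1: cheapest edge leaving the tree is A—D (2); add D.
Step 2: cheapest edge leaving the tree is C—D (4); add C.
Step 3: cheapest edge leaving the tree is B—D (7); add B.
Step 4: cheapest edge leaving the tree is C—E (8); add E.
MST edges: A—D, C—D, B—D, C—E; total weight 2+4+7+8 = 21.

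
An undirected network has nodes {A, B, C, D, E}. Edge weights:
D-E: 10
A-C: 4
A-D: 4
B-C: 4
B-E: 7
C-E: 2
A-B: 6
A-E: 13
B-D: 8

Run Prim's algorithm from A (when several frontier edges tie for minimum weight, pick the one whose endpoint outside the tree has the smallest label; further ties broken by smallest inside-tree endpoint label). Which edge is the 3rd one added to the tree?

Grow the tree from A using Prim:
Step 1: frontier [A-C 4, A-D 4, A-B 6, A-E 13] → take A-C (4); add C.
Step 2: frontier [A-D 4, A-B 6, A-E 13, C-E 2, B-C 4] → take C-E (2); add E.
Step 3: frontier [A-D 4, A-B 6, B-C 4, B-E 7, D-E 10] → take B-C (4); add B.
Step 4: frontier [A-D 4, B-D 8, D-E 10] → take A-D (4); add D.
The 3rd edge added is B-C.

B-C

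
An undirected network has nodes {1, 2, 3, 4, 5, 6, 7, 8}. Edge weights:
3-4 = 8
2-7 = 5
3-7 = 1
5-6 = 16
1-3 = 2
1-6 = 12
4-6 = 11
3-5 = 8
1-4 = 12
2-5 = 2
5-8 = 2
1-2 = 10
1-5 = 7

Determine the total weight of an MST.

31

Kruskal: consider edges lightest-first.
3-7 (1): add — endpoints in different components.
1-3 (2): add — endpoints in different components.
2-5 (2): add — endpoints in different components.
5-8 (2): add — endpoints in different components.
2-7 (5): add — endpoints in different components.
1-5 (7): skip — 1 and 5 already connected.
3-4 (8): add — endpoints in different components.
3-5 (8): skip — 3 and 5 already connected.
1-2 (10): skip — 1 and 2 already connected.
4-6 (11): add — endpoints in different components.
MST edges: 3-7, 1-3, 2-5, 5-8, 2-7, 3-4, 4-6; total weight 1+2+2+2+5+8+11 = 31.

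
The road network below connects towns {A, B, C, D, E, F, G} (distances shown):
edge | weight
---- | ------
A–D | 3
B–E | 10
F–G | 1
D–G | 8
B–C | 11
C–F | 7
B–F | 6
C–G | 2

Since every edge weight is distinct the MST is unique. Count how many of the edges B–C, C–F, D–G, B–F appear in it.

Sort edges by weight, then run Kruskal:
F–G (1): add — endpoints in different components.
C–G (2): add — endpoints in different components.
A–D (3): add — endpoints in different components.
B–F (6): add — endpoints in different components.
C–F (7): skip — C and F already connected.
D–G (8): add — endpoints in different components.
B–E (10): add — endpoints in different components.
MST edge set: {F–G, C–G, A–D, B–F, D–G, B–E}.
Of the listed edges, {D–G, B–F} are in the MST → 2.

2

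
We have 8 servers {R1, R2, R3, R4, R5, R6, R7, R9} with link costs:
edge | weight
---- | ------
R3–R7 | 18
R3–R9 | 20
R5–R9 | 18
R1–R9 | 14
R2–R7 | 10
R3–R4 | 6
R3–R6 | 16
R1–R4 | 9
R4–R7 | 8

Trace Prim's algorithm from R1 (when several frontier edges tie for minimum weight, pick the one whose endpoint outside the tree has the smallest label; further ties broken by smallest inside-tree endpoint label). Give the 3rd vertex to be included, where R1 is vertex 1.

R3

Prim's algorithm from R1:
Step 1: frontier [R1–R4 9, R1–R9 14] → take R1–R4 (9); add R4.
Step 2: frontier [R1–R9 14, R3–R4 6, R4–R7 8] → take R3–R4 (6); add R3.
Step 3: frontier [R1–R9 14, R3–R6 16, R3–R7 18, R3–R9 20, R4–R7 8] → take R4–R7 (8); add R7.
Step 4: frontier [R1–R9 14, R3–R6 16, R3–R9 20, R2–R7 10] → take R2–R7 (10); add R2.
Step 5: frontier [R1–R9 14, R3–R6 16, R3–R9 20] → take R1–R9 (14); add R9.
Step 6: frontier [R3–R6 16, R5–R9 18] → take R3–R6 (16); add R6.
Step 7: frontier [R5–R9 18] → take R5–R9 (18); add R5.
Vertex order: R1, R4, R3, R7, R2, R9, R6, R5. The 3rd vertex is R3.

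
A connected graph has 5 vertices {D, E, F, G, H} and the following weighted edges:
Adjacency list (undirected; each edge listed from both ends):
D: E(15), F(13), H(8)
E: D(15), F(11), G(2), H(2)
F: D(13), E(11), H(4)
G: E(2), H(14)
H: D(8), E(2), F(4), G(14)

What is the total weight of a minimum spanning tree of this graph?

16

Prim, starting at D.
Step 1: frontier [D–H 8, D–F 13, D–E 15] → take D–H (8); add H.
Step 2: frontier [D–F 13, D–E 15, E–H 2, F–H 4, G–H 14] → take E–H (2); add E.
Step 3: frontier [D–F 13, E–G 2, E–F 11, F–H 4, G–H 14] → take E–G (2); add G.
Step 4: frontier [D–F 13, E–F 11, F–H 4] → take F–H (4); add F.
MST edges: D–H, E–H, E–G, F–H; total weight 8+2+2+4 = 16.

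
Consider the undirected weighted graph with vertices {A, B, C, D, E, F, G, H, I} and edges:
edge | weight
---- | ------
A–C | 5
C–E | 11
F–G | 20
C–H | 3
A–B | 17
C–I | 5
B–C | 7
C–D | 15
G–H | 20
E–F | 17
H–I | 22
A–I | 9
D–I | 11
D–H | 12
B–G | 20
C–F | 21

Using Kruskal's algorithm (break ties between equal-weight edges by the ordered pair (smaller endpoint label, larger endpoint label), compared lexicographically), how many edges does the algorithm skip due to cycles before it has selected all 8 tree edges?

Sort edges by weight, then run Kruskal:
C–H (3): add — endpoints in different components.
A–C (5): add — endpoints in different components.
C–I (5): add — endpoints in different components.
B–C (7): add — endpoints in different components.
A–I (9): skip — A and I already connected.
C–E (11): add — endpoints in different components.
D–I (11): add — endpoints in different components.
D–H (12): skip — D and H already connected.
C–D (15): skip — C and D already connected.
A–B (17): skip — A and B already connected.
E–F (17): add — endpoints in different components.
B–G (20): add — endpoints in different components.
Edges rejected before the tree was complete: 4.

4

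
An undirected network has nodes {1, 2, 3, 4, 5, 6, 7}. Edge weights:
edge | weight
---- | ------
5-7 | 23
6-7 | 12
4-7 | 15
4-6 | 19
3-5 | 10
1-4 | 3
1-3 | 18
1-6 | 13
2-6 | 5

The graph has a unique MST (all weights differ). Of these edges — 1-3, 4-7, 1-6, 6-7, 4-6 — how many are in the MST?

3

Kruskal: consider edges lightest-first.
1-4 (3): add. Components now {1,4} {2} {3} {5} {6} {7}
2-6 (5): add. Components now {1,4} {2,6} {3} {5} {7}
3-5 (10): add. Components now {1,4} {2,6} {3,5} {7}
6-7 (12): add. Components now {1,4} {2,6,7} {3,5}
1-6 (13): add. Components now {1,2,4,6,7} {3,5}
4-7 (15): skip — 4 and 7 already connected.
1-3 (18): add. Components now {1,2,3,4,5,6,7}
MST edge set: {1-4, 2-6, 3-5, 6-7, 1-6, 1-3}.
Of the listed edges, {1-3, 1-6, 6-7} are in the MST → 3.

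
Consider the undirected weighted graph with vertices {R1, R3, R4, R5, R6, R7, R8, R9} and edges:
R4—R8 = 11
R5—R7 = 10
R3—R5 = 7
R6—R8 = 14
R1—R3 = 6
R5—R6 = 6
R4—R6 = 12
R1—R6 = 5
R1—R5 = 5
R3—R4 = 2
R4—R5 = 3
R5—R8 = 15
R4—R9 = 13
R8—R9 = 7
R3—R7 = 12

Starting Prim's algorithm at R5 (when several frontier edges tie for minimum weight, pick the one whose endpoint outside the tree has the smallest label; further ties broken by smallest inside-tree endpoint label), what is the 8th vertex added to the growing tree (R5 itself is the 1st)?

Grow the tree from R5 using Prim:
Step 1: cheapest edge leaving the tree is R4—R5 (3); add R4.
Step 2: cheapest edge leaving the tree is R3—R4 (2); add R3.
Step 3: cheapest edge leaving the tree is R1—R5 (5); add R1.
Step 4: cheapest edge leaving the tree is R1—R6 (5); add R6.
Step 5: cheapest edge leaving the tree is R5—R7 (10); add R7.
Step 6: cheapest edge leaving the tree is R4—R8 (11); add R8.
Step 7: cheapest edge leaving the tree is R8—R9 (7); add R9.
Vertex order: R5, R4, R3, R1, R6, R7, R8, R9. The 8th vertex is R9.

R9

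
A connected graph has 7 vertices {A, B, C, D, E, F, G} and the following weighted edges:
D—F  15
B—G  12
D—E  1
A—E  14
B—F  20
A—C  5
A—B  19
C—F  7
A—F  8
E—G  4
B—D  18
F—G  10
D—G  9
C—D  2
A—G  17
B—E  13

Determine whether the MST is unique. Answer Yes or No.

Yes

Kruskal's algorithm — process edges by increasing weight (ties by edge label):
D—E (1): add — endpoints in different components.
C—D (2): add — endpoints in different components.
E—G (4): add — endpoints in different components.
A—C (5): add — endpoints in different components.
C—F (7): add — endpoints in different components.
A—F (8): skip — A and F already connected.
D—G (9): skip — D and G already connected.
F—G (10): skip — F and G already connected.
B—G (12): add — endpoints in different components.
Every non-tree edge has weight strictly greater than the heaviest edge on the tree path between its endpoints, so the MST is unique.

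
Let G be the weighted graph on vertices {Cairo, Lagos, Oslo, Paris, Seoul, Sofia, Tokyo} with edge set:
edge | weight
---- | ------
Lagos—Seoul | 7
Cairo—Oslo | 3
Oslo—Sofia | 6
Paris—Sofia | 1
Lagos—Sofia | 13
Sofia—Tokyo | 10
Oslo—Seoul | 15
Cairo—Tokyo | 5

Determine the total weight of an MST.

Prim's algorithm from Oslo:
Step 1: frontier [Cairo—Oslo 3, Oslo—Sofia 6, Oslo—Seoul 15] → take Cairo—Oslo (3); add Cairo.
Step 2: frontier [Cairo—Tokyo 5, Oslo—Sofia 6, Oslo—Seoul 15] → take Cairo—Tokyo (5); add Tokyo.
Step 3: frontier [Oslo—Sofia 6, Oslo—Seoul 15, Sofia—Tokyo 10] → take Oslo—Sofia (6); add Sofia.
Step 4: frontier [Oslo—Seoul 15, Paris—Sofia 1, Lagos—Sofia 13] → take Paris—Sofia (1); add Paris.
Step 5: frontier [Oslo—Seoul 15, Lagos—Sofia 13] → take Lagos—Sofia (13); add Lagos.
Step 6: frontier [Lagos—Seoul 7, Oslo—Seoul 15] → take Lagos—Seoul (7); add Seoul.
MST edges: Cairo—Oslo, Cairo—Tokyo, Oslo—Sofia, Paris—Sofia, Lagos—Sofia, Lagos—Seoul; total weight 3+5+6+1+13+7 = 35.

35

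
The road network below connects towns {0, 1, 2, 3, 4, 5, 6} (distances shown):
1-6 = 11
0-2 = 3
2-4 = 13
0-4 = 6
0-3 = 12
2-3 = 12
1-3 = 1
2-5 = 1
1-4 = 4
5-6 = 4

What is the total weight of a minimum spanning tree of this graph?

19

Sort edges by weight, then run Kruskal:
1-3 (1): add. Components now {0} {1,3} {2} {4} {5} {6}
2-5 (1): add. Components now {0} {1,3} {2,5} {4} {6}
0-2 (3): add. Components now {0,2,5} {1,3} {4} {6}
1-4 (4): add. Components now {0,2,5} {1,3,4} {6}
5-6 (4): add. Components now {0,2,5,6} {1,3,4}
0-4 (6): add. Components now {0,1,2,3,4,5,6}
MST edges: 1-3, 2-5, 0-2, 1-4, 5-6, 0-4; total weight 1+1+3+4+4+6 = 19.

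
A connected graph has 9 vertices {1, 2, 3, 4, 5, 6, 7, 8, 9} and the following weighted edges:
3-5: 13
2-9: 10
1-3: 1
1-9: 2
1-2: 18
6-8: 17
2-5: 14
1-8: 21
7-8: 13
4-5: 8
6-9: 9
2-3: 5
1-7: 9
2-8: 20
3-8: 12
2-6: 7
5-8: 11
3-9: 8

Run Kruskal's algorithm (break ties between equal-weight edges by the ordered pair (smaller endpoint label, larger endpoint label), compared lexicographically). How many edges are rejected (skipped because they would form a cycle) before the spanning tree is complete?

Sort edges by weight, then run Kruskal:
1-3 (1): add — endpoints in different components.
1-9 (2): add — endpoints in different components.
2-3 (5): add — endpoints in different components.
2-6 (7): add — endpoints in different components.
3-9 (8): skip — 3 and 9 already connected.
4-5 (8): add — endpoints in different components.
1-7 (9): add — endpoints in different components.
6-9 (9): skip — 6 and 9 already connected.
2-9 (10): skip — 2 and 9 already connected.
5-8 (11): add — endpoints in different components.
3-8 (12): add — endpoints in different components.
Edges rejected before the tree was complete: 3.

3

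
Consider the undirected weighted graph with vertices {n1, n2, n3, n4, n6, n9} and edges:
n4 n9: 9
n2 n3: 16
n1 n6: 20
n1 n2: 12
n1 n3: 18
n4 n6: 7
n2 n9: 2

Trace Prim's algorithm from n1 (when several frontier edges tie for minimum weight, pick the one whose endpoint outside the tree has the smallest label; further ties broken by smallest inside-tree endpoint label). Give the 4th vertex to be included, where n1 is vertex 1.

n4

Prim, starting at n1.
Step 1: cheapest edge leaving the tree is n1 n2 (12); add n2.
Step 2: cheapest edge leaving the tree is n2 n9 (2); add n9.
Step 3: cheapest edge leaving the tree is n4 n9 (9); add n4.
Step 4: cheapest edge leaving the tree is n4 n6 (7); add n6.
Step 5: cheapest edge leaving the tree is n2 n3 (16); add n3.
Vertex order: n1, n2, n9, n4, n6, n3. The 4th vertex is n4.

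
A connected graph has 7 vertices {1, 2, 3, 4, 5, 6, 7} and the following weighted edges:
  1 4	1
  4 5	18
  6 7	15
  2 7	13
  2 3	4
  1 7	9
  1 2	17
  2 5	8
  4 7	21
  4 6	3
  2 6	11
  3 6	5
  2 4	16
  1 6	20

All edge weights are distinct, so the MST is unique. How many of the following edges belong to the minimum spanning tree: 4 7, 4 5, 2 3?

1

Sort edges by weight, then run Kruskal:
1 4 (1): add — endpoints in different components.
4 6 (3): add — endpoints in different components.
2 3 (4): add — endpoints in different components.
3 6 (5): add — endpoints in different components.
2 5 (8): add — endpoints in different components.
1 7 (9): add — endpoints in different components.
MST edge set: {1 4, 4 6, 2 3, 3 6, 2 5, 1 7}.
Of the listed edges, {2 3} are in the MST → 1.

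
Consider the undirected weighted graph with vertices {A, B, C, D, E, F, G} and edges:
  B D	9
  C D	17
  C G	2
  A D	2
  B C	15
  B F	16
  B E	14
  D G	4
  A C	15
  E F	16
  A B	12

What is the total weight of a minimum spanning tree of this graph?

47

Kruskal's algorithm — process edges by increasing weight (ties by edge label):
A D (2): add. Components now {A,D} {B} {C} {E} {F} {G}
C G (2): add. Components now {A,D} {B} {C,G} {E} {F}
D G (4): add. Components now {A,C,D,G} {B} {E} {F}
B D (9): add. Components now {A,B,C,D,G} {E} {F}
A B (12): skip — A and B already connected.
B E (14): add. Components now {A,B,C,D,E,G} {F}
A C (15): skip — A and C already connected.
B C (15): skip — B and C already connected.
B F (16): add. Components now {A,B,C,D,E,F,G}
MST edges: A D, C G, D G, B D, B E, B F; total weight 2+2+4+9+14+16 = 47.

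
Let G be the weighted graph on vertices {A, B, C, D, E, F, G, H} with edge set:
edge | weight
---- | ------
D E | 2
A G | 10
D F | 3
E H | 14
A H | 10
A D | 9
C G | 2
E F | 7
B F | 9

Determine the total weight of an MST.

Prim, starting at A.
Step 1: cheapest edge leaving the tree is A D (9); add D.
Step 2: cheapest edge leaving the tree is D E (2); add E.
Step 3: cheapest edge leaving the tree is D F (3); add F.
Step 4: cheapest edge leaving the tree is B F (9); add B.
Step 5: cheapest edge leaving the tree is A G (10); add G.
Step 6: cheapest edge leaving the tree is C G (2); add C.
Step 7: cheapest edge leaving the tree is A H (10); add H.
MST edges: A D, D E, D F, B F, A G, C G, A H; total weight 9+2+3+9+10+2+10 = 45.

45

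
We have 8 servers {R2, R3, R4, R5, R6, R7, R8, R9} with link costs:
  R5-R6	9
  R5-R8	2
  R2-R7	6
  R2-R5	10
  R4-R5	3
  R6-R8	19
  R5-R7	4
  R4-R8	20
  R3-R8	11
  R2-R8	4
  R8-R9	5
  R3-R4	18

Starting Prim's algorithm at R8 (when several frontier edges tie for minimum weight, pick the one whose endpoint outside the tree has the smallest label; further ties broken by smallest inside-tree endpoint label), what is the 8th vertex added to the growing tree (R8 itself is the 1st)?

R3

Grow the tree from R8 using Prim:
Step 1: frontier [R5-R8 2, R2-R8 4, R8-R9 5, R3-R8 11, R6-R8 19, R4-R8 20] → take R5-R8 (2); add R5.
Step 2: frontier [R4-R5 3, R5-R7 4, R5-R6 9, R2-R5 10, R2-R8 4, R8-R9 5, R3-R8 11, R6-R8 19, R4-R8 20] → take R4-R5 (3); add R4.
Step 3: frontier [R3-R4 18, R5-R7 4, R5-R6 9, R2-R5 10, R2-R8 4, R8-R9 5, R3-R8 11, R6-R8 19] → take R2-R8 (4); add R2.
Step 4: frontier [R2-R7 6, R3-R4 18, R5-R7 4, R5-R6 9, R8-R9 5, R3-R8 11, R6-R8 19] → take R5-R7 (4); add R7.
Step 5: frontier [R3-R4 18, R5-R6 9, R8-R9 5, R3-R8 11, R6-R8 19] → take R8-R9 (5); add R9.
Step 6: frontier [R3-R4 18, R5-R6 9, R3-R8 11, R6-R8 19] → take R5-R6 (9); add R6.
Step 7: frontier [R3-R4 18, R3-R8 11] → take R3-R8 (11); add R3.
Vertex order: R8, R5, R4, R2, R7, R9, R6, R3. The 8th vertex is R3.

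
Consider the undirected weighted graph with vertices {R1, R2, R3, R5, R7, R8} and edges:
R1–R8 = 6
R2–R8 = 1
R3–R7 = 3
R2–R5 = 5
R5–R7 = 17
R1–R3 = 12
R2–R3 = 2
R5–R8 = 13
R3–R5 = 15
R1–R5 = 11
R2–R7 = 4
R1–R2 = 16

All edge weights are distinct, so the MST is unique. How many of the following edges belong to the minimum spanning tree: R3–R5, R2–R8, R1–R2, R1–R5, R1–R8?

Sort edges by weight, then run Kruskal:
R2–R8 (1): add. Components now {R5} {R7} {R2,R8} {R3} {R1}
R2–R3 (2): add. Components now {R5} {R7} {R2,R3,R8} {R1}
R3–R7 (3): add. Components now {R5} {R2,R3,R7,R8} {R1}
R2–R7 (4): skip — R7 and R2 already connected.
R2–R5 (5): add. Components now {R2,R3,R5,R7,R8} {R1}
R1–R8 (6): add. Components now {R1,R2,R3,R5,R7,R8}
MST edge set: {R2–R8, R2–R3, R3–R7, R2–R5, R1–R8}.
Of the listed edges, {R2–R8, R1–R8} are in the MST → 2.

2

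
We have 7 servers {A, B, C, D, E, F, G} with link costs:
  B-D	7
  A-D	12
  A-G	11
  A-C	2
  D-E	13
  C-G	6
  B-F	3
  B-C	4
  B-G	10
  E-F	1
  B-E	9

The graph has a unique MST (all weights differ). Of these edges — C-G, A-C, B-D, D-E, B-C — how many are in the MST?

4

Kruskal: consider edges lightest-first.
E-F (1): add. Components now {A} {B} {C} {D} {E,F} {G}
A-C (2): add. Components now {A,C} {B} {D} {E,F} {G}
B-F (3): add. Components now {A,C} {B,E,F} {D} {G}
B-C (4): add. Components now {A,B,C,E,F} {D} {G}
C-G (6): add. Components now {A,B,C,E,F,G} {D}
B-D (7): add. Components now {A,B,C,D,E,F,G}
MST edge set: {E-F, A-C, B-F, B-C, C-G, B-D}.
Of the listed edges, {C-G, A-C, B-D, B-C} are in the MST → 4.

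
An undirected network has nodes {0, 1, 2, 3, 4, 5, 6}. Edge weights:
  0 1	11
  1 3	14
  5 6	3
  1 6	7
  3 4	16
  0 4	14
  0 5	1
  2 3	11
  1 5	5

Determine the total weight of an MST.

48

Prim, starting at 3.
Step 1: cheapest edge leaving the tree is 2 3 (11); add 2.
Step 2: cheapest edge leaving the tree is 1 3 (14); add 1.
Step 3: cheapest edge leaving the tree is 1 5 (5); add 5.
Step 4: cheapest edge leaving the tree is 0 5 (1); add 0.
Step 5: cheapest edge leaving the tree is 5 6 (3); add 6.
Step 6: cheapest edge leaving the tree is 0 4 (14); add 4.
MST edges: 2 3, 1 3, 1 5, 0 5, 5 6, 0 4; total weight 11+14+5+1+3+14 = 48.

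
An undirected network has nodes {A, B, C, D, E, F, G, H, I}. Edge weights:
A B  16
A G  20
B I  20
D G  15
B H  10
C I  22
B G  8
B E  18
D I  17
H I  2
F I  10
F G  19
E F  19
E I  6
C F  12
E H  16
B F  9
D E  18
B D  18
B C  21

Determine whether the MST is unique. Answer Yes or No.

No

Kruskal: consider edges lightest-first.
H I (2): add — endpoints in different components.
E I (6): add — endpoints in different components.
B G (8): add — endpoints in different components.
B F (9): add — endpoints in different components.
B H (10): add — endpoints in different components.
F I (10): skip — F and I already connected.
C F (12): add — endpoints in different components.
D G (15): add — endpoints in different components.
A B (16): add — endpoints in different components.
Non-tree edge F I has weight 10, equal to the heaviest edge on its tree cycle — swapping gives another MST of the same weight. Not unique.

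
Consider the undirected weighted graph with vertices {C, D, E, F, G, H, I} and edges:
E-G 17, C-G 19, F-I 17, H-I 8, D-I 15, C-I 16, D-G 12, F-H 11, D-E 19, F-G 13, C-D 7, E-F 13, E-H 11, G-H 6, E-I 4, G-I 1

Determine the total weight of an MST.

41

Kruskal: consider edges lightest-first.
G-I (1): add. Components now {C} {D} {E} {F} {G,I} {H}
E-I (4): add. Components now {C} {D} {E,G,I} {F} {H}
G-H (6): add. Components now {C} {D} {E,G,H,I} {F}
C-D (7): add. Components now {C,D} {E,G,H,I} {F}
H-I (8): skip — H and I already connected.
E-H (11): skip — E and H already connected.
F-H (11): add. Components now {C,D} {E,F,G,H,I}
D-G (12): add. Components now {C,D,E,F,G,H,I}
MST edges: G-I, E-I, G-H, C-D, F-H, D-G; total weight 1+4+6+7+11+12 = 41.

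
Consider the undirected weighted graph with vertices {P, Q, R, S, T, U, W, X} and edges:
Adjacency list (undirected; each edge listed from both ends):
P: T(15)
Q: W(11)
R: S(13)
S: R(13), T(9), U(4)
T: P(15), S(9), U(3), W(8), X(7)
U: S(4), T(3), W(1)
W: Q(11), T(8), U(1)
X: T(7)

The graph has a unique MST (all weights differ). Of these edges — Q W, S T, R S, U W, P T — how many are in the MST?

Kruskal: consider edges lightest-first.
U W (1): add — endpoints in different components.
T U (3): add — endpoints in different components.
S U (4): add — endpoints in different components.
T X (7): add — endpoints in different components.
T W (8): skip — W and T already connected.
S T (9): skip — S and T already connected.
Q W (11): add — endpoints in different components.
R S (13): add — endpoints in different components.
P T (15): add — endpoints in different components.
MST edge set: {U W, T U, S U, T X, Q W, R S, P T}.
Of the listed edges, {Q W, R S, U W, P T} are in the MST → 4.

4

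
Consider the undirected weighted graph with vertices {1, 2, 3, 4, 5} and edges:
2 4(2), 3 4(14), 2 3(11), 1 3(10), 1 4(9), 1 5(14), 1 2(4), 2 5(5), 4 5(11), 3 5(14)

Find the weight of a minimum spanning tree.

Sort edges by weight, then run Kruskal:
2 4 (2): add. Components now {1} {2,4} {3} {5}
1 2 (4): add. Components now {1,2,4} {3} {5}
2 5 (5): add. Components now {1,2,4,5} {3}
1 4 (9): skip — 1 and 4 already connected.
1 3 (10): add. Components now {1,2,3,4,5}
MST edges: 2 4, 1 2, 2 5, 1 3; total weight 2+4+5+10 = 21.

21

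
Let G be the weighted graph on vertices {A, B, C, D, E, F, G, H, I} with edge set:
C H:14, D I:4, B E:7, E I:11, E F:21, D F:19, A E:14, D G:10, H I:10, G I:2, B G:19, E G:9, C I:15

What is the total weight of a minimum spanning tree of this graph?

79

Kruskal's algorithm — process edges by increasing weight (ties by edge label):
G I (2): add — endpoints in different components.
D I (4): add — endpoints in different components.
B E (7): add — endpoints in different components.
E G (9): add — endpoints in different components.
D G (10): skip — D and G already connected.
H I (10): add — endpoints in different components.
E I (11): skip — E and I already connected.
A E (14): add — endpoints in different components.
C H (14): add — endpoints in different components.
C I (15): skip — C and I already connected.
B G (19): skip — B and G already connected.
D F (19): add — endpoints in different components.
MST edges: G I, D I, B E, E G, H I, A E, C H, D F; total weight 2+4+7+9+10+14+14+19 = 79.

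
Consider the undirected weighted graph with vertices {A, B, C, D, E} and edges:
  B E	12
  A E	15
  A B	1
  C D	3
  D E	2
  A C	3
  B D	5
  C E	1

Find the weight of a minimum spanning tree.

Sort edges by weight, then run Kruskal:
A B (1): add. Components now {A,B} {C} {D} {E}
C E (1): add. Components now {A,B} {C,E} {D}
D E (2): add. Components now {A,B} {C,D,E}
A C (3): add. Components now {A,B,C,D,E}
MST edges: A B, C E, D E, A C; total weight 1+1+2+3 = 7.

7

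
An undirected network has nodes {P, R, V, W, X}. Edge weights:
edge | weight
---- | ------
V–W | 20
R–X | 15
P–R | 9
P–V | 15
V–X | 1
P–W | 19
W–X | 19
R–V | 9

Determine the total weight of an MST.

Prim's algorithm from X:
Step 1: cheapest edge leaving the tree is V–X (1); add V.
Step 2: cheapest edge leaving the tree is R–V (9); add R.
Step 3: cheapest edge leaving the tree is P–R (9); add P.
Step 4: cheapest edge leaving the tree is P–W (19); add W.
MST edges: V–X, R–V, P–R, P–W; total weight 1+9+9+19 = 38.

38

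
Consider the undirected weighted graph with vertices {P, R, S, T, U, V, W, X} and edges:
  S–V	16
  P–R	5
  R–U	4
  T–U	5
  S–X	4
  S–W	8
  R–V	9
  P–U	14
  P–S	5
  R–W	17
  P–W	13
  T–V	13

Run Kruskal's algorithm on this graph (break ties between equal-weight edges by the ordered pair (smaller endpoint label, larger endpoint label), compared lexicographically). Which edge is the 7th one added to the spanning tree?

R-V

Sort edges by weight, then run Kruskal:
R–U (4): add — endpoints in different components.
S–X (4): add — endpoints in different components.
P–R (5): add — endpoints in different components.
P–S (5): add — endpoints in different components.
T–U (5): add — endpoints in different components.
S–W (8): add — endpoints in different components.
R–V (9): add — endpoints in different components.
The 7th edge added is R–V.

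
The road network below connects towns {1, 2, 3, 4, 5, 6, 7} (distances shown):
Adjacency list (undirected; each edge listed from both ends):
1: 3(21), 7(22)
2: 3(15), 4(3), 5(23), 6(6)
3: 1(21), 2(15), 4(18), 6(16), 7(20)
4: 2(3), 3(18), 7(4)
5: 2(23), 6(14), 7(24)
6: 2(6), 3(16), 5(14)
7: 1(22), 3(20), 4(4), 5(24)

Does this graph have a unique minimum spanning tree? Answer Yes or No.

Yes

Kruskal: consider edges lightest-first.
2–4 (3): add — endpoints in different components.
4–7 (4): add — endpoints in different components.
2–6 (6): add — endpoints in different components.
5–6 (14): add — endpoints in different components.
2–3 (15): add — endpoints in different components.
3–6 (16): skip — 3 and 6 already connected.
3–4 (18): skip — 3 and 4 already connected.
3–7 (20): skip — 3 and 7 already connected.
1–3 (21): add — endpoints in different components.
Every non-tree edge has weight strictly greater than the heaviest edge on the tree path between its endpoints, so the MST is unique.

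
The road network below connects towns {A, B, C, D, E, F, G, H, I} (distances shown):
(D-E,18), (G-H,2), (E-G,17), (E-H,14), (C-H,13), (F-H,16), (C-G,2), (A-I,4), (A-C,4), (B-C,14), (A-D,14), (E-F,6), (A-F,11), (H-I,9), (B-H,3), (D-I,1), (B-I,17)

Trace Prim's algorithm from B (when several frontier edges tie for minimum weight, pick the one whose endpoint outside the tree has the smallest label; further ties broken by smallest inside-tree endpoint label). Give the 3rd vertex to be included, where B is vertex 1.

Prim's algorithm from B:
Step 1: cheapest edge leaving the tree is B-H (3); add H.
Step 2: cheapest edge leaving the tree is G-H (2); add G.
Step 3: cheapest edge leaving the tree is C-G (2); add C.
Step 4: cheapest edge leaving the tree is A-C (4); add A.
Step 5: cheapest edge leaving the tree is A-I (4); add I.
Step 6: cheapest edge leaving the tree is D-I (1); add D.
Step 7: cheapest edge leaving the tree is A-F (11); add F.
Step 8: cheapest edge leaving the tree is E-F (6); add E.
Vertex order: B, H, G, C, A, I, D, F, E. The 3rd vertex is G.

G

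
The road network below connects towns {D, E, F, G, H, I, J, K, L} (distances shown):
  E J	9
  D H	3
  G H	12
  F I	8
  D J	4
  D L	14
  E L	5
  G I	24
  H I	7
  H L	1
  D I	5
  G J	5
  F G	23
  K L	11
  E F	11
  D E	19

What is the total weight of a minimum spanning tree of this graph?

Prim's algorithm from G:
Step 1: cheapest edge leaving the tree is G J (5); add J.
Step 2: cheapest edge leaving the tree is D J (4); add D.
Step 3: cheapest edge leaving the tree is D H (3); add H.
Step 4: cheapest edge leaving the tree is H L (1); add L.
Step 5: cheapest edge leaving the tree is E L (5); add E.
Step 6: cheapest edge leaving the tree is D I (5); add I.
Step 7: cheapest edge leaving the tree is F I (8); add F.
Step 8: cheapest edge leaving the tree is K L (11); add K.
MST edges: G J, D J, D H, H L, E L, D I, F I, K L; total weight 5+4+3+1+5+5+8+11 = 42.

42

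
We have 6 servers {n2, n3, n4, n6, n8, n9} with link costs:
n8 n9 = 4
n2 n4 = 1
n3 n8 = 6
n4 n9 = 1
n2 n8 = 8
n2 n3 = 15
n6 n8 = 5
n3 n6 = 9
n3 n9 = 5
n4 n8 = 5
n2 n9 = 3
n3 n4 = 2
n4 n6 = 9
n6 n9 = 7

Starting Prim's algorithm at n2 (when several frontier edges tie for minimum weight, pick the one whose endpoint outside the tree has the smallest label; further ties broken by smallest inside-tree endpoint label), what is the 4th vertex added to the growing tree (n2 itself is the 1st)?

n3

Grow the tree from n2 using Prim:
Step 1: frontier [n2 n4 1, n2 n9 3, n2 n8 8, n2 n3 15] → take n2 n4 (1); add n4.
Step 2: frontier [n2 n9 3, n2 n8 8, n2 n3 15, n4 n9 1, n3 n4 2, n4 n8 5, n4 n6 9] → take n4 n9 (1); add n9.
Step 3: frontier [n2 n8 8, n2 n3 15, n3 n4 2, n4 n8 5, n4 n6 9, n8 n9 4, n3 n9 5, n6 n9 7] → take n3 n4 (2); add n3.
Step 4: frontier [n2 n8 8, n3 n8 6, n3 n6 9, n4 n8 5, n4 n6 9, n8 n9 4, n6 n9 7] → take n8 n9 (4); add n8.
Step 5: frontier [n3 n6 9, n4 n6 9, n6 n8 5, n6 n9 7] → take n6 n8 (5); add n6.
Vertex order: n2, n4, n9, n3, n8, n6. The 4th vertex is n3.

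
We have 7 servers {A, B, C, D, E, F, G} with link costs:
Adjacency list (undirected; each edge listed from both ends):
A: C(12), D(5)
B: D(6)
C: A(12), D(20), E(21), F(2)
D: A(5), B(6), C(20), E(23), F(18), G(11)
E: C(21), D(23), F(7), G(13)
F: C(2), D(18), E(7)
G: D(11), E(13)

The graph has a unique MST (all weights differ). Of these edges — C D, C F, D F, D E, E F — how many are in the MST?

Kruskal: consider edges lightest-first.
C F (2): add. Components now {A} {B} {C,F} {D} {E} {G}
A D (5): add. Components now {A,D} {B} {C,F} {E} {G}
B D (6): add. Components now {A,B,D} {C,F} {E} {G}
E F (7): add. Components now {A,B,D} {C,E,F} {G}
D G (11): add. Components now {A,B,D,G} {C,E,F}
A C (12): add. Components now {A,B,C,D,E,F,G}
MST edge set: {C F, A D, B D, E F, D G, A C}.
Of the listed edges, {C F, E F} are in the MST → 2.

2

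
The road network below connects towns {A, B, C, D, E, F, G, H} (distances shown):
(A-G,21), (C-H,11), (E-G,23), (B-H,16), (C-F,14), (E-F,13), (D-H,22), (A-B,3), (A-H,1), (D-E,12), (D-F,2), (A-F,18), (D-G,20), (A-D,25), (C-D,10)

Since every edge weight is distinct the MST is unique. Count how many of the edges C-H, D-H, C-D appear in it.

Sort edges by weight, then run Kruskal:
A-H (1): add — endpoints in different components.
D-F (2): add — endpoints in different components.
A-B (3): add — endpoints in different components.
C-D (10): add — endpoints in different components.
C-H (11): add — endpoints in different components.
D-E (12): add — endpoints in different components.
E-F (13): skip — E and F already connected.
C-F (14): skip — C and F already connected.
B-H (16): skip — B and H already connected.
A-F (18): skip — A and F already connected.
D-G (20): add — endpoints in different components.
MST edge set: {A-H, D-F, A-B, C-D, C-H, D-E, D-G}.
Of the listed edges, {C-H, C-D} are in the MST → 2.

2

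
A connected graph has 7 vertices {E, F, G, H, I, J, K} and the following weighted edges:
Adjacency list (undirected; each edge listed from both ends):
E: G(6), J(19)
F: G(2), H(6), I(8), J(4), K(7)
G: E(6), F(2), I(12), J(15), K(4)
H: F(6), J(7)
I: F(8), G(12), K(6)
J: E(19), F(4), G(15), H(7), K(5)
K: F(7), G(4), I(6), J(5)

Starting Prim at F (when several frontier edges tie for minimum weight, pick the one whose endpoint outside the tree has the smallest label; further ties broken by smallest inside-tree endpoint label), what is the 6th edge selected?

I-K

Grow the tree from F using Prim:
Step 1: cheapest edge leaving the tree is F-G (2); add G.
Step 2: cheapest edge leaving the tree is F-J (4); add J.
Step 3: cheapest edge leaving the tree is G-K (4); add K.
Step 4: cheapest edge leaving the tree is E-G (6); add E.
Step 5: cheapest edge leaving the tree is F-H (6); add H.
Step 6: cheapest edge leaving the tree is I-K (6); add I.
The 6th edge added is I-K.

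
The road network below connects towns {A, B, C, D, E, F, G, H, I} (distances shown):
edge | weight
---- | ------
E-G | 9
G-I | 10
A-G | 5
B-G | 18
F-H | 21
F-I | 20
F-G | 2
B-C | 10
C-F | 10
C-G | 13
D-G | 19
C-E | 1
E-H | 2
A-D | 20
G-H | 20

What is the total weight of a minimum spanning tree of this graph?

Sort edges by weight, then run Kruskal:
C-E (1): add — endpoints in different components.
E-H (2): add — endpoints in different components.
F-G (2): add — endpoints in different components.
A-G (5): add — endpoints in different components.
E-G (9): add — endpoints in different components.
B-C (10): add — endpoints in different components.
C-F (10): skip — C and F already connected.
G-I (10): add — endpoints in different components.
C-G (13): skip — C and G already connected.
B-G (18): skip — B and G already connected.
D-G (19): add — endpoints in different components.
MST edges: C-E, E-H, F-G, A-G, E-G, B-C, G-I, D-G; total weight 1+2+2+5+9+10+10+19 = 58.

58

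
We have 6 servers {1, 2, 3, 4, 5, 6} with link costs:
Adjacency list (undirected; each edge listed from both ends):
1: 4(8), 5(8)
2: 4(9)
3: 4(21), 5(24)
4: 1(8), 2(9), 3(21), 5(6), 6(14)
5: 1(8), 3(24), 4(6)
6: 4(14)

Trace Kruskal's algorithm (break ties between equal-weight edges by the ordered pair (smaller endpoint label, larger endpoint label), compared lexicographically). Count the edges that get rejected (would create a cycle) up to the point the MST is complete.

Sort edges by weight, then run Kruskal:
4–5 (6): add. Components now {1} {2} {3} {4,5} {6}
1–4 (8): add. Components now {1,4,5} {2} {3} {6}
1–5 (8): skip — 1 and 5 already connected.
2–4 (9): add. Components now {1,2,4,5} {3} {6}
4–6 (14): add. Components now {1,2,4,5,6} {3}
3–4 (21): add. Components now {1,2,3,4,5,6}
Edges rejected before the tree was complete: 1.

1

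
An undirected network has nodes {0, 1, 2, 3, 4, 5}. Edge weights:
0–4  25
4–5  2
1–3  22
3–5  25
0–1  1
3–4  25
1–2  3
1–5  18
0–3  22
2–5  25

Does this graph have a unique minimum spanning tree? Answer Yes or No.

No

Kruskal: consider edges lightest-first.
0–1 (1): add — endpoints in different components.
4–5 (2): add — endpoints in different components.
1–2 (3): add — endpoints in different components.
1–5 (18): add — endpoints in different components.
0–3 (22): add — endpoints in different components.
Non-tree edge 1–3 has weight 22, equal to the heaviest edge on its tree cycle — swapping gives another MST of the same weight. Not unique.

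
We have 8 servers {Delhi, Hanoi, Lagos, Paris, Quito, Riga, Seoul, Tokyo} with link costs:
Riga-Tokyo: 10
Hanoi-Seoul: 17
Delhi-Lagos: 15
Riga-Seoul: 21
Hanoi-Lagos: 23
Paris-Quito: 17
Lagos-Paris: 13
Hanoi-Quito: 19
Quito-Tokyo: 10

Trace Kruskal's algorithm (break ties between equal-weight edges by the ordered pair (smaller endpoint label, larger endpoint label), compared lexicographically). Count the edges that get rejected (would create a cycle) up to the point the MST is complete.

0

Sort edges by weight, then run Kruskal:
Quito-Tokyo (10): add — endpoints in different components.
Riga-Tokyo (10): add — endpoints in different components.
Lagos-Paris (13): add — endpoints in different components.
Delhi-Lagos (15): add — endpoints in different components.
Hanoi-Seoul (17): add — endpoints in different components.
Paris-Quito (17): add — endpoints in different components.
Hanoi-Quito (19): add — endpoints in different components.
Edges rejected before the tree was complete: 0.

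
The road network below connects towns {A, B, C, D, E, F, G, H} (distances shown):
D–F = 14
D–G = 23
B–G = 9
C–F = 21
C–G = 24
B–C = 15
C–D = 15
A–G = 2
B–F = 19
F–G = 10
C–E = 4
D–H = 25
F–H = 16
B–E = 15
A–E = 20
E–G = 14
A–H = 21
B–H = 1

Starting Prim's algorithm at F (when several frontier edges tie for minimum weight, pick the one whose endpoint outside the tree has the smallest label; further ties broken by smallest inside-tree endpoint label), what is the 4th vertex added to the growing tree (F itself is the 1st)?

Prim, starting at F.
Step 1: cheapest edge leaving the tree is F–G (10); add G.
Step 2: cheapest edge leaving the tree is A–G (2); add A.
Step 3: cheapest edge leaving the tree is B–G (9); add B.
Step 4: cheapest edge leaving the tree is B–H (1); add H.
Step 5: cheapest edge leaving the tree is D–F (14); add D.
Step 6: cheapest edge leaving the tree is E–G (14); add E.
Step 7: cheapest edge leaving the tree is C–E (4); add C.
Vertex order: F, G, A, B, H, D, E, C. The 4th vertex is B.

B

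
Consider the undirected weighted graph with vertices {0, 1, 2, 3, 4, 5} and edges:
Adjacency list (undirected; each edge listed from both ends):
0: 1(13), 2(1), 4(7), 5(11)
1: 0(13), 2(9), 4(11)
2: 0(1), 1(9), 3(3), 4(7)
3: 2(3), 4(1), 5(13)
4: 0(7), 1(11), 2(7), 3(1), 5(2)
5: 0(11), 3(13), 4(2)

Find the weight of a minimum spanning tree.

16

Kruskal: consider edges lightest-first.
0-2 (1): add. Components now {0,2} {1} {3} {4} {5}
3-4 (1): add. Components now {0,2} {1} {3,4} {5}
4-5 (2): add. Components now {0,2} {1} {3,4,5}
2-3 (3): add. Components now {0,2,3,4,5} {1}
0-4 (7): skip — 0 and 4 already connected.
2-4 (7): skip — 2 and 4 already connected.
1-2 (9): add. Components now {0,1,2,3,4,5}
MST edges: 0-2, 3-4, 4-5, 2-3, 1-2; total weight 1+1+2+3+9 = 16.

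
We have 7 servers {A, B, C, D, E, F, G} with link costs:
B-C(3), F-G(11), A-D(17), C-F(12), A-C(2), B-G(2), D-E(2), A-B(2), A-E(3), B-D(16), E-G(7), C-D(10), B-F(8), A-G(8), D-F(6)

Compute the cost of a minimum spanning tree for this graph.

17

Sort edges by weight, then run Kruskal:
A-B (2): add. Components now {A,B} {C} {D} {E} {F} {G}
A-C (2): add. Components now {A,B,C} {D} {E} {F} {G}
B-G (2): add. Components now {A,B,C,G} {D} {E} {F}
D-E (2): add. Components now {A,B,C,G} {D,E} {F}
A-E (3): add. Components now {A,B,C,D,E,G} {F}
B-C (3): skip — B and C already connected.
D-F (6): add. Components now {A,B,C,D,E,F,G}
MST edges: A-B, A-C, B-G, D-E, A-E, D-F; total weight 2+2+2+2+3+6 = 17.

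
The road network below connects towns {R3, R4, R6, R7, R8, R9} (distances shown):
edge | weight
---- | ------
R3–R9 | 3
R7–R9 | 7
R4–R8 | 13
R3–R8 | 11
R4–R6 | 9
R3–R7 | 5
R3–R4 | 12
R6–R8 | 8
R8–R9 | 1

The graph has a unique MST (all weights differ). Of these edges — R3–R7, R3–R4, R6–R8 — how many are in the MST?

2

Kruskal's algorithm — process edges by increasing weight (ties by edge label):
R8–R9 (1): add — endpoints in different components.
R3–R9 (3): add — endpoints in different components.
R3–R7 (5): add — endpoints in different components.
R7–R9 (7): skip — R7 and R9 already connected.
R6–R8 (8): add — endpoints in different components.
R4–R6 (9): add — endpoints in different components.
MST edge set: {R8–R9, R3–R9, R3–R7, R6–R8, R4–R6}.
Of the listed edges, {R3–R7, R6–R8} are in the MST → 2.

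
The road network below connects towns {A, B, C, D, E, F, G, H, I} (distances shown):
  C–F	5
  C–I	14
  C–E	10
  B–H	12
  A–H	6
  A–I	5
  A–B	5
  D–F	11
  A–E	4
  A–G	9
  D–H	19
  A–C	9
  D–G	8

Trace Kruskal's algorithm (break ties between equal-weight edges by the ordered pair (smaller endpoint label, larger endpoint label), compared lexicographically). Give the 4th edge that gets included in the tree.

C-F

Sort edges by weight, then run Kruskal:
A–E (4): add — endpoints in different components.
A–B (5): add — endpoints in different components.
A–I (5): add — endpoints in different components.
C–F (5): add — endpoints in different components.
A–H (6): add — endpoints in different components.
D–G (8): add — endpoints in different components.
A–C (9): add — endpoints in different components.
A–G (9): add — endpoints in different components.
The 4th edge added is C–F.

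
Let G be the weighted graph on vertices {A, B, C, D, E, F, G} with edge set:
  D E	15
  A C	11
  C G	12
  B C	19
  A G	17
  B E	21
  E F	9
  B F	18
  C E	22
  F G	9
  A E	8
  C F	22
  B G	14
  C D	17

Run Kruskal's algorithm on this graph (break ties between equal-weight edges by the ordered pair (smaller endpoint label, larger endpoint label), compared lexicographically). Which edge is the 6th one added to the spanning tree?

D-E

Sort edges by weight, then run Kruskal:
A E (8): add — endpoints in different components.
E F (9): add — endpoints in different components.
F G (9): add — endpoints in different components.
A C (11): add — endpoints in different components.
C G (12): skip — C and G already connected.
B G (14): add — endpoints in different components.
D E (15): add — endpoints in different components.
The 6th edge added is D E.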